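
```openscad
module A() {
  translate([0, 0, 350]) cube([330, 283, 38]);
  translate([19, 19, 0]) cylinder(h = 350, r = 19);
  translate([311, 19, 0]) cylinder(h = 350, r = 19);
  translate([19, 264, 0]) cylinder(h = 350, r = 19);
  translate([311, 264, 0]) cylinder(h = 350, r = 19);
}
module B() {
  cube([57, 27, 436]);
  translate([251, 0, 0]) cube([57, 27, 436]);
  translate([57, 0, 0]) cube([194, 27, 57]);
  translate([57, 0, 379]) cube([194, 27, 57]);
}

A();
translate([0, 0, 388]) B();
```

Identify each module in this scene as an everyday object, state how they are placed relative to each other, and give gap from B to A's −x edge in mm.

A is a stool. B is a picture frame. The picture frame is on top of the stool. The gap from the picture frame to the stool's −x edge is 0 mm.

The picture frame's min-x is at 0; the stool's min-x is 0; gap = 0 mm.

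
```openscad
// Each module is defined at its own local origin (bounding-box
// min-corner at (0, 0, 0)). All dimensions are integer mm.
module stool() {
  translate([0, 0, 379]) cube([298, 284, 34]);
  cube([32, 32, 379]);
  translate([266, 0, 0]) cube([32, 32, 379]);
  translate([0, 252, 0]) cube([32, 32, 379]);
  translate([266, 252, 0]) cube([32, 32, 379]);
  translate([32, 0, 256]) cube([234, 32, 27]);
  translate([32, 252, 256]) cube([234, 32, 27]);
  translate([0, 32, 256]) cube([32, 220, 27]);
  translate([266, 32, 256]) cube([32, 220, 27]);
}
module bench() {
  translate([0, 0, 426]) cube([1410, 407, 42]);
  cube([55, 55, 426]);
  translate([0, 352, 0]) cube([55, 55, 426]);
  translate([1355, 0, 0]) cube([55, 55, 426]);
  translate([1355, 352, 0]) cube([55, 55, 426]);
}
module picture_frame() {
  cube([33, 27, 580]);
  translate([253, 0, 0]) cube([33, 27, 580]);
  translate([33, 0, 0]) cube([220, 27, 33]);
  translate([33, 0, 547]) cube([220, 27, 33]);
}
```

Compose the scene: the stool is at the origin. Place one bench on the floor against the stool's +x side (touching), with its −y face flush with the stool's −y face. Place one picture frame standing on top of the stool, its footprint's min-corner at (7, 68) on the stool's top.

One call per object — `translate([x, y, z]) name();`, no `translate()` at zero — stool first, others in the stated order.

stool();
translate([298, 0, 0]) bench();
translate([7, 68, 413]) picture_frame();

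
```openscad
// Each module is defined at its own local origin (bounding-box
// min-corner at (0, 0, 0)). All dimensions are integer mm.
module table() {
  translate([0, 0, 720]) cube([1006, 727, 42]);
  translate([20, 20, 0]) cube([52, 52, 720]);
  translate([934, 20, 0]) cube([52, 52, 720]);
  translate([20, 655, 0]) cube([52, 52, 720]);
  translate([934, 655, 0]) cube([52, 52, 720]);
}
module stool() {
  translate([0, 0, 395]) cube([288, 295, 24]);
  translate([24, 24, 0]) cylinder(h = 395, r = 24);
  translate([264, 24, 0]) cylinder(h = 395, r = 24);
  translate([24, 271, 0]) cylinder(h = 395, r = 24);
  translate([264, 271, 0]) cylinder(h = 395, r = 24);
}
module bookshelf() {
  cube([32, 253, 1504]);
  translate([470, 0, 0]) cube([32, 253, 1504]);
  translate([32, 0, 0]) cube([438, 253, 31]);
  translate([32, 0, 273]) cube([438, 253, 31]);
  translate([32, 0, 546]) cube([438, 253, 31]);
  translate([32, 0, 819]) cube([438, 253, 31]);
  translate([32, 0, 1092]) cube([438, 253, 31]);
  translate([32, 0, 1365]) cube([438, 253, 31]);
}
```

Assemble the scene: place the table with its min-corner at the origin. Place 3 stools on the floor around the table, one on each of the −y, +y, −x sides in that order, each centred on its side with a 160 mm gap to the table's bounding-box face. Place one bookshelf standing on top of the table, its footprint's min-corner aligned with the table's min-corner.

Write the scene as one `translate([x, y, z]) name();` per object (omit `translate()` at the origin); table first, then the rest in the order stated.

table();
translate([359, -455, 0]) stool();
translate([359, 887, 0]) stool();
translate([-448, 216, 0]) stool();
translate([0, 0, 762]) bookshelf();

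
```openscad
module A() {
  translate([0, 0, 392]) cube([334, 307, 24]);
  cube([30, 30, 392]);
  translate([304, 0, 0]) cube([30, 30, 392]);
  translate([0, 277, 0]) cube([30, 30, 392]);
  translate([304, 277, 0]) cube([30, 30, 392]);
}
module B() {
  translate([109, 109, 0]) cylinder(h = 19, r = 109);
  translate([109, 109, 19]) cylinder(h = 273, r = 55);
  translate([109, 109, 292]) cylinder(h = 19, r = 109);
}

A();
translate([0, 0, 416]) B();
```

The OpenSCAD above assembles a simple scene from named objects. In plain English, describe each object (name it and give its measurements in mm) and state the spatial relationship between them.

A is a simple wooden stool: a rectangular seat 334 mm (x) by 307 mm (y), 24 mm thick, top face at z = 416 mm, on four square legs, each 30×30 mm in cross-section. The legs rest on z = 0, each flush with a corner of the seat.

B is a spool: two coaxial disc flanges of radius 109 mm and thickness 19 mm, joined by a core cylinder of radius 55 mm and height 273 mm. The lower flange rests on z = 0 and the three cylinders share a vertical axis.

The spool is on top of the stool.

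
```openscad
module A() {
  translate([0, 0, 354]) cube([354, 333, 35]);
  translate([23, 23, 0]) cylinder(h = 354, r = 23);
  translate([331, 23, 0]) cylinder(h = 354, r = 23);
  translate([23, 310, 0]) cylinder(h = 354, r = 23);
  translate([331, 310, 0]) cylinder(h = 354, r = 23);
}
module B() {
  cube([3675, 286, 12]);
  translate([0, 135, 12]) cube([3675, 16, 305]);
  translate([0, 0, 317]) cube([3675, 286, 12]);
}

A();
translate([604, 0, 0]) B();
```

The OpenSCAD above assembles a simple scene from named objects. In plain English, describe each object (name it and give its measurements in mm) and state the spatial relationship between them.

A is a four-legged stool. The seat is 354×333 mm, 35 mm thick, top at z = 389 mm. It stands on four round legs, each 46 mm in diameter, from z = 0 to the seat underside, each leg's axis is inset half a diameter from the nearest pair of seat edges (so the leg's bounding box is flush with the corner).

B is an I-beam lying along x, 3675 mm long. Overall section height 329 mm. Two flanges 286 mm wide (y) and 12 mm thick, one on the floor and one at the top; a web 16 mm thick runs between them, centred on the flange width.

The I-beam is on the floor beside the stool on its +x side.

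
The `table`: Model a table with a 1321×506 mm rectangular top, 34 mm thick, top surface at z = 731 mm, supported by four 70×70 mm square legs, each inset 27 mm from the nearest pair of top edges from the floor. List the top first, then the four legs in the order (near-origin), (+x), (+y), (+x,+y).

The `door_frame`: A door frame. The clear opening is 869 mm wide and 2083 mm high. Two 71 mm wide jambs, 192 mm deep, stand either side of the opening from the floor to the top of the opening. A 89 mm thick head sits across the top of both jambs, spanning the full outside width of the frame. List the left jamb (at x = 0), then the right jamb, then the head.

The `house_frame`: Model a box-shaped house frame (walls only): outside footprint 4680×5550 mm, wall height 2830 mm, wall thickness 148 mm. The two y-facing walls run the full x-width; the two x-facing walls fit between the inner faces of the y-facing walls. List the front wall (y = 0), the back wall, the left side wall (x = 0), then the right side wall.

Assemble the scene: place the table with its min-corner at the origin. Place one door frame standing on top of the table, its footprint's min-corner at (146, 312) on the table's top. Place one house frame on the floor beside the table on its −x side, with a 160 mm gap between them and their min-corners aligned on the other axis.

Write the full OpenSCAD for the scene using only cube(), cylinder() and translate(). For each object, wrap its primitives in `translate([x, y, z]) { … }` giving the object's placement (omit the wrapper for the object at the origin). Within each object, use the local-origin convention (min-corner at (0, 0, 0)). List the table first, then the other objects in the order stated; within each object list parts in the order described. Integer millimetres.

translate([0, 0, 697]) cube([1321, 506, 34]);
translate([27, 27, 0]) cube([70, 70, 697]);
translate([1224, 27, 0]) cube([70, 70, 697]);
translate([27, 409, 0]) cube([70, 70, 697]);
translate([1224, 409, 0]) cube([70, 70, 697]);
translate([146, 312, 731]) {
  cube([71, 192, 2083]);
  translate([940, 0, 0]) cube([71, 192, 2083]);
  translate([0, 0, 2083]) cube([1011, 192, 89]);
}
translate([-4840, 0, 0]) {
  cube([4680, 148, 2830]);
  translate([0, 5402, 0]) cube([4680, 148, 2830]);
  translate([0, 148, 0]) cube([148, 5254, 2830]);
  translate([4532, 148, 0]) cube([148, 5254, 2830]);
}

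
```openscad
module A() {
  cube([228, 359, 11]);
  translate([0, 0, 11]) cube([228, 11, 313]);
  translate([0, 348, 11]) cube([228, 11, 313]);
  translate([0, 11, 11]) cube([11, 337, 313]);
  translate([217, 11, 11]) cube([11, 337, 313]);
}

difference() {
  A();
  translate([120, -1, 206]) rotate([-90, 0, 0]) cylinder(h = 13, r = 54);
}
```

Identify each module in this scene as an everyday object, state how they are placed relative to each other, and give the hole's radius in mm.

The subtracted cylinder has r = 54 mm.

A is an open box. The open box has a circular hole through its front wall. The hole's radius is 54 mm.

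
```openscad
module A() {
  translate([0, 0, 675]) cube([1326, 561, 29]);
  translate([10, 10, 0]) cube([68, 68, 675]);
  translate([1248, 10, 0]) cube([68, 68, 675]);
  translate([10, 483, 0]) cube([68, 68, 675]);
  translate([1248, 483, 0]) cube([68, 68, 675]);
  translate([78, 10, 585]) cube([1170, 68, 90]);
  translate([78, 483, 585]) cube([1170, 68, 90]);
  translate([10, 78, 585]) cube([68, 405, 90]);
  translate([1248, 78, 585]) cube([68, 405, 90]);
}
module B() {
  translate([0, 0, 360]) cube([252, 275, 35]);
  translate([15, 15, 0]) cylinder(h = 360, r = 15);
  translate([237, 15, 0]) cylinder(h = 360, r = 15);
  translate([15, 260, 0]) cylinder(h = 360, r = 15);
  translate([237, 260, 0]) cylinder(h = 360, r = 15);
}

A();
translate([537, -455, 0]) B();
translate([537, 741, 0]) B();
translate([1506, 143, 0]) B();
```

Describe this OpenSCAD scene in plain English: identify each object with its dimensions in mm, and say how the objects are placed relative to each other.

A is a rectangular dining table. The top is 1326×561×29 mm with its upper surface at z = 704 mm. It stands on four 68×68 mm square legs, each inset 10 mm from the nearest pair of top edges, running from the floor to the underside of the top. Four apron rails, 68 mm thick and 90 mm tall, run between adjacent legs with their top edges flush with the underside of the top and their outer faces flush with the legs' outer faces.

B is a four-legged stool. The seat is 252×275 mm, 35 mm thick, top at z = 395 mm. It stands on four round legs, each 30 mm in diameter, from z = 0 to the seat underside, each leg's axis is inset half a diameter from the nearest pair of seat edges (so the leg's bounding box is flush with the corner).

Three stools sit around the table at the −y, +y, +x sides.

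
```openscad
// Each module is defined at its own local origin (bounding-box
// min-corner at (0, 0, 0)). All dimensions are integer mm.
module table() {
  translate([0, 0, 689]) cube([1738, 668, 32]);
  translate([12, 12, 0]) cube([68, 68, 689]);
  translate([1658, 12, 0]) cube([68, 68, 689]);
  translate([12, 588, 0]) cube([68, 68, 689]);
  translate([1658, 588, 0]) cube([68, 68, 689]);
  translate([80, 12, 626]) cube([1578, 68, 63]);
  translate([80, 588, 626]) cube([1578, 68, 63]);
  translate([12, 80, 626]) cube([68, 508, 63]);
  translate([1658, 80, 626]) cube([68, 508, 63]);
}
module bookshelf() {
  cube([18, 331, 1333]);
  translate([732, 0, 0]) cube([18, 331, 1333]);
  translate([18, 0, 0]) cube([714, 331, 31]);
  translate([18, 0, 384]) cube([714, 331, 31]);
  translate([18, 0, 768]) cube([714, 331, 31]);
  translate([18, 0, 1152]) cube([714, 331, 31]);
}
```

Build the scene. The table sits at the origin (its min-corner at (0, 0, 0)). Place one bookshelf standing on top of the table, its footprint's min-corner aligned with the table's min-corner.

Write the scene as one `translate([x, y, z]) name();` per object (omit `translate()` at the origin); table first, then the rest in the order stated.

table();
translate([0, 0, 721]) bookshelf();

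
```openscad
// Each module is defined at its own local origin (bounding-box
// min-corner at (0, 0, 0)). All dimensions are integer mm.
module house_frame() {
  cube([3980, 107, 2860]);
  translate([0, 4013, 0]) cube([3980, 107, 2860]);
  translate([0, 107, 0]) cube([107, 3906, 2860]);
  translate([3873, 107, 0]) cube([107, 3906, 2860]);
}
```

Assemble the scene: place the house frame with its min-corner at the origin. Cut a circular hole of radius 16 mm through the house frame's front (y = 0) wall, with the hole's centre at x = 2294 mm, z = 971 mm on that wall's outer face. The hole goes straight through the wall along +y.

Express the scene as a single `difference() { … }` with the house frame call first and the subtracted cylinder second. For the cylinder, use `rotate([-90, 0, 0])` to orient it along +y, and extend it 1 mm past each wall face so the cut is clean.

difference() {
  house_frame();
  translate([2294, -1, 971]) rotate([-90, 0, 0]) cylinder(h = 109, r = 16);
}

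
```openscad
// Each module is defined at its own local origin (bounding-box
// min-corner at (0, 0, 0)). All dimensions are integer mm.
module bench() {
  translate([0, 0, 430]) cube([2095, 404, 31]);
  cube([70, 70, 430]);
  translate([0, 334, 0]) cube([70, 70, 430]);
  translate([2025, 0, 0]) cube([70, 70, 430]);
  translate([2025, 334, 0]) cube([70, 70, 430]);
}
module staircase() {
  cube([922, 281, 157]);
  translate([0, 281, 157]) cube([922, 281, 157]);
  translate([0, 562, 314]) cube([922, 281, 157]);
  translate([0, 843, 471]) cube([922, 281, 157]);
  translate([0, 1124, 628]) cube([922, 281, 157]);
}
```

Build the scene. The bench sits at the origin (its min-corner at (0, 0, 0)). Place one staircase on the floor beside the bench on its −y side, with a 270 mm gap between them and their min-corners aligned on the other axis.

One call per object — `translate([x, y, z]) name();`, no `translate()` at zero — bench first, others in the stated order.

bench();
translate([0, -1675, 0]) staircase();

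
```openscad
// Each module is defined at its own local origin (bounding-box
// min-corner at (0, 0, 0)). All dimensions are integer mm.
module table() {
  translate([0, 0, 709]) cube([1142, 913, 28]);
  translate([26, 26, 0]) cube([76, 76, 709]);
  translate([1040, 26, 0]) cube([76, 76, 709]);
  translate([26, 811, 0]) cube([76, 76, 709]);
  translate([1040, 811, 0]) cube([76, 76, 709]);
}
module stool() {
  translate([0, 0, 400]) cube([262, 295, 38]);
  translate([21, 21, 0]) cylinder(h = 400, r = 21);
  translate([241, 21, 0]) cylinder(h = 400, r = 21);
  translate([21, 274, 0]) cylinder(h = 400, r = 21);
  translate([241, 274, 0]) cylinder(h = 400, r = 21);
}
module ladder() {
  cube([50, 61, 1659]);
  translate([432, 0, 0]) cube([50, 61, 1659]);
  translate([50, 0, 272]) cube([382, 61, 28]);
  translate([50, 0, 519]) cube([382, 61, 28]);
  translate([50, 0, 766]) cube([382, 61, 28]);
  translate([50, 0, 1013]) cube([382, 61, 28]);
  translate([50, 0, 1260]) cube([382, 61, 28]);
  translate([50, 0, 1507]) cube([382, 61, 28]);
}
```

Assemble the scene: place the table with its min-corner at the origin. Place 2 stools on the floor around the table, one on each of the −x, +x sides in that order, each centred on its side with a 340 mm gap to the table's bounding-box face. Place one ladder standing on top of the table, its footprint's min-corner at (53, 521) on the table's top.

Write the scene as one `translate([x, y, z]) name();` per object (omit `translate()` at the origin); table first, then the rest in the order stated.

table();
translate([-602, 309, 0]) stool();
translate([1482, 309, 0]) stool();
translate([53, 521, 737]) ladder();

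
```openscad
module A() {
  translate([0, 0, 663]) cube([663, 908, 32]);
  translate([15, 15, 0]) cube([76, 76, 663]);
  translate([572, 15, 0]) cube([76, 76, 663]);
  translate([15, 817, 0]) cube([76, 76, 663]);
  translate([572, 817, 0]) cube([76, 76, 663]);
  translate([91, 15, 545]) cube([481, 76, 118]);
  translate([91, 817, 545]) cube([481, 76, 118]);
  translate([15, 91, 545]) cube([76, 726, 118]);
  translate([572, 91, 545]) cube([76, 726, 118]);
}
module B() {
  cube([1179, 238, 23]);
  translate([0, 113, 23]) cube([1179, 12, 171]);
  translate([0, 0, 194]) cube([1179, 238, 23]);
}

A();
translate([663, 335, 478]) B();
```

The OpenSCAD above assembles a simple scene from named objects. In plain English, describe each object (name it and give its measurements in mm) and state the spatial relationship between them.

A is a table with a 663×908 mm rectangular top, 32 mm thick, top surface at z = 695 mm, supported by four 76×76 mm square legs, each inset 15 mm from the nearest pair of top edges, running from the floor. Four apron rails, 76 mm thick and 118 mm tall, run between adjacent legs with their top edges flush with the underside of the top and their outer faces flush with the legs' outer faces.

B is an I-beam lying along x, 1179 mm long. Overall section height 217 mm. Two flanges 238 mm wide (y) and 23 mm thick, one on the floor and one at the top; a web 12 mm thick runs between them, centred on the flange width.

The I-beam is beside the table with their tops flush at z = 695.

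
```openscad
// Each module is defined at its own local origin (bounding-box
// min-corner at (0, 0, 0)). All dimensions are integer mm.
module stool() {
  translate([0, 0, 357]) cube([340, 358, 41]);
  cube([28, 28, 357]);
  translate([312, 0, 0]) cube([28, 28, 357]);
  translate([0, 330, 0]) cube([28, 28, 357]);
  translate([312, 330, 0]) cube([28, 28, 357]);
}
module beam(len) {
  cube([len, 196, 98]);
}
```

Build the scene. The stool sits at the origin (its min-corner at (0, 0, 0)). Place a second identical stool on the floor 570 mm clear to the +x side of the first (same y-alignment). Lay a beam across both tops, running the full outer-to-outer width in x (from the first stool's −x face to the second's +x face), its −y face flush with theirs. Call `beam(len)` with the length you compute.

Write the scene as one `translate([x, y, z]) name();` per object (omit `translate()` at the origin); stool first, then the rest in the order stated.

stool();
translate([910, 0, 0]) stool();
translate([0, 0, 398]) beam(1250);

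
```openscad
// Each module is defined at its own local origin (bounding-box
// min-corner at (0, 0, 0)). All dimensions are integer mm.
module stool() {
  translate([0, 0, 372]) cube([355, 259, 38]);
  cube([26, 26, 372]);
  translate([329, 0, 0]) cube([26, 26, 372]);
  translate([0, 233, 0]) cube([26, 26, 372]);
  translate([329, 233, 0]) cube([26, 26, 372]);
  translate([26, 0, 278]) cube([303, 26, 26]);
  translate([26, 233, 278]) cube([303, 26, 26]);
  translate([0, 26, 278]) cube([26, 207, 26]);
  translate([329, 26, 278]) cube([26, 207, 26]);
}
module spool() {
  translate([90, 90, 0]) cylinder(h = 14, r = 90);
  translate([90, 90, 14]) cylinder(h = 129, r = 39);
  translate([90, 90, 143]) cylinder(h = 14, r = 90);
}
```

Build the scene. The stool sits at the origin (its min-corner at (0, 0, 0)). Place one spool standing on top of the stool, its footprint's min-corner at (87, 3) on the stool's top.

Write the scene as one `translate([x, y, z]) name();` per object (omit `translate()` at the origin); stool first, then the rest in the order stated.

stool();
translate([87, 3, 410]) spool();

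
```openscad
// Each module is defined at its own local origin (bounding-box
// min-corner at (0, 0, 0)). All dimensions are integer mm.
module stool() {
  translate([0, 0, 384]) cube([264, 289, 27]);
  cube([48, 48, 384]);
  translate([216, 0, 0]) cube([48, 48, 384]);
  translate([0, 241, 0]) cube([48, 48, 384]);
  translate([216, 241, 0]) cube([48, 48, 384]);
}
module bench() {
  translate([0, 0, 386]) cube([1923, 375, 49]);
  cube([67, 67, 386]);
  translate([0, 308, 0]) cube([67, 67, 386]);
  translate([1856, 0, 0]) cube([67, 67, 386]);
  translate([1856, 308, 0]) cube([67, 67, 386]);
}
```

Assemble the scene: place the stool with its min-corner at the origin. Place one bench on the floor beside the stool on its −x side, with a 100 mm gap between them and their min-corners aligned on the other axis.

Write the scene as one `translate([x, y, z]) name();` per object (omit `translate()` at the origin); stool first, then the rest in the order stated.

stool();
translate([-2023, 0, 0]) bench();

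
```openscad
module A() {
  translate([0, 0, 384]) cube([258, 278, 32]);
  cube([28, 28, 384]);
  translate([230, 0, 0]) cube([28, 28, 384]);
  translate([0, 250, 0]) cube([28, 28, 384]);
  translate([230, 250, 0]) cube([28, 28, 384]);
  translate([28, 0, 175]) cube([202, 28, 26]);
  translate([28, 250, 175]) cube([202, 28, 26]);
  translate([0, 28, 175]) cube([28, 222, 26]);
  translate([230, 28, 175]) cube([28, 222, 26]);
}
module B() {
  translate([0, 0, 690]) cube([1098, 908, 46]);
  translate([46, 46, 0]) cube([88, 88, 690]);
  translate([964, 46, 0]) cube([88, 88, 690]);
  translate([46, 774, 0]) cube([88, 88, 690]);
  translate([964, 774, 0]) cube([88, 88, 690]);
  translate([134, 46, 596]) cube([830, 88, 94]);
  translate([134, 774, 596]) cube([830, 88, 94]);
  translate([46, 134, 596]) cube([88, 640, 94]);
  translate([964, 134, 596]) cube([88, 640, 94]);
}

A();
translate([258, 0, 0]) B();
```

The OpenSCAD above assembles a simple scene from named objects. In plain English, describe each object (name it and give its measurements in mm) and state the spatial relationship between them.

A is a simple wooden stool: a rectangular seat 258 mm (x) by 278 mm (y), 32 mm thick, top face at z = 416 mm, on four square legs, each 28×28 mm in cross-section. The legs rest on z = 0, each flush with a corner of the seat. Four stretchers, 28 mm wide and 26 mm tall, connect adjacent legs with their undersides at z = 175 mm, each running between the inner faces of the legs it joins and aligned with the legs' outer faces on the other axis.

B is a table with a 1098×908 mm rectangular top, 46 mm thick, top surface at z = 736 mm, supported by four 88×88 mm square legs, each inset 46 mm from the nearest pair of top edges, running from the floor. Four apron rails, 88 mm thick and 94 mm tall, run between adjacent legs with their top edges flush with the underside of the top and their outer faces flush with the legs' outer faces.

The table is against the stool's +x side, with their −y faces flush.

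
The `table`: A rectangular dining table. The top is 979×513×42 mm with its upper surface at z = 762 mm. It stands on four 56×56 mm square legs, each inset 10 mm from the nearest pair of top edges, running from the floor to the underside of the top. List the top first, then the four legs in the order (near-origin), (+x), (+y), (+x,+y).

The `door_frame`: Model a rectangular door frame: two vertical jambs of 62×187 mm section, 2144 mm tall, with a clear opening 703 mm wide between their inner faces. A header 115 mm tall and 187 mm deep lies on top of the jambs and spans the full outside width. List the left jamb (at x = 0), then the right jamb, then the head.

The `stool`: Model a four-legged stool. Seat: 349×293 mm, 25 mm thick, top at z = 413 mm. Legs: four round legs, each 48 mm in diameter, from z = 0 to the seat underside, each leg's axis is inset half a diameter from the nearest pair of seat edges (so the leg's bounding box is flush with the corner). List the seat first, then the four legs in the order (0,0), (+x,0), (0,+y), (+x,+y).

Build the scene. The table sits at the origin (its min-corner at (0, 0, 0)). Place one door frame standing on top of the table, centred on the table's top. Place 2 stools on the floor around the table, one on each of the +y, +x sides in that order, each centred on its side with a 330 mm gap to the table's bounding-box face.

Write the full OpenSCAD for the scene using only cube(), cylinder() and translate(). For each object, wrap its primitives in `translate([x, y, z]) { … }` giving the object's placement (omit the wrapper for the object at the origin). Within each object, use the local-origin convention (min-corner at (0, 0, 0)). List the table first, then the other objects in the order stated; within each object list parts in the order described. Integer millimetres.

translate([0, 0, 720]) cube([979, 513, 42]);
translate([10, 10, 0]) cube([56, 56, 720]);
translate([913, 10, 0]) cube([56, 56, 720]);
translate([10, 447, 0]) cube([56, 56, 720]);
translate([913, 447, 0]) cube([56, 56, 720]);
translate([76, 163, 762]) {
  cube([62, 187, 2144]);
  translate([765, 0, 0]) cube([62, 187, 2144]);
  translate([0, 0, 2144]) cube([827, 187, 115]);
}
translate([315, 843, 0]) {
  translate([0, 0, 388]) cube([349, 293, 25]);
  translate([24, 24, 0]) cylinder(h = 388, r = 24);
  translate([325, 24, 0]) cylinder(h = 388, r = 24);
  translate([24, 269, 0]) cylinder(h = 388, r = 24);
  translate([325, 269, 0]) cylinder(h = 388, r = 24);
}
translate([1309, 110, 0]) {
  translate([0, 0, 388]) cube([349, 293, 25]);
  translate([24, 24, 0]) cylinder(h = 388, r = 24);
  translate([325, 24, 0]) cylinder(h = 388, r = 24);
  translate([24, 269, 0]) cylinder(h = 388, r = 24);
  translate([325, 269, 0]) cylinder(h = 388, r = 24);
}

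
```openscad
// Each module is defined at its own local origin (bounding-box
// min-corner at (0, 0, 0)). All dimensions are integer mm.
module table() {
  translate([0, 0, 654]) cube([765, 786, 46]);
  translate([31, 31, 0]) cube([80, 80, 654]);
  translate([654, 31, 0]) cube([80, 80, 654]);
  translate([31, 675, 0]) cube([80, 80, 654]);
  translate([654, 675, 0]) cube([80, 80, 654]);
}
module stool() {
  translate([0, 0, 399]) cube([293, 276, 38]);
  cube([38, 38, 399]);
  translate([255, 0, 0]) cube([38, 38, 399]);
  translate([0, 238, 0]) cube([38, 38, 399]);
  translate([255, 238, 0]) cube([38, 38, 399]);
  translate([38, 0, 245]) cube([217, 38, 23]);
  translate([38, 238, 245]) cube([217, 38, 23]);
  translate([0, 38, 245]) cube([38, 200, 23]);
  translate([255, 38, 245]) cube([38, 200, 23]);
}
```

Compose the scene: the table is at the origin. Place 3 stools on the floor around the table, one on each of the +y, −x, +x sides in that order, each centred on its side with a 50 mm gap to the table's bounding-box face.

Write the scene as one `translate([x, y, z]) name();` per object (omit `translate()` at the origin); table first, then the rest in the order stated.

table();
translate([236, 836, 0]) stool();
translate([-343, 255, 0]) stool();
translate([815, 255, 0]) stool();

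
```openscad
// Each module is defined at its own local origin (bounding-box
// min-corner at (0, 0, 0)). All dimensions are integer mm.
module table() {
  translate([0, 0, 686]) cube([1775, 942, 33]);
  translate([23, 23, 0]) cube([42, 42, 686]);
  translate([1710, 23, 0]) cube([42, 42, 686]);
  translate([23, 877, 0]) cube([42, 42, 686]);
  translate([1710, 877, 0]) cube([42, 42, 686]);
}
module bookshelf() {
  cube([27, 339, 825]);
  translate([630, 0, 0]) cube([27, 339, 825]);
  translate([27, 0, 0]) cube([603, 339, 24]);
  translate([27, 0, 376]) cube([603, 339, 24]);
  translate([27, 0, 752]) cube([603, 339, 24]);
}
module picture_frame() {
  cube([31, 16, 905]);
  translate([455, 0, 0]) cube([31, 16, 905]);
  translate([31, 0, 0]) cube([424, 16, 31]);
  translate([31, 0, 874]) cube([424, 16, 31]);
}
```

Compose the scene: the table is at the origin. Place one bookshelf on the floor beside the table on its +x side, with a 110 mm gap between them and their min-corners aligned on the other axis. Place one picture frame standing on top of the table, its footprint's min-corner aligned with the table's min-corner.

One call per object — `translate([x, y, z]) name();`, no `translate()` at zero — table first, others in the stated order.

table();
translate([1885, 0, 0]) bookshelf();
translate([0, 0, 719]) picture_frame();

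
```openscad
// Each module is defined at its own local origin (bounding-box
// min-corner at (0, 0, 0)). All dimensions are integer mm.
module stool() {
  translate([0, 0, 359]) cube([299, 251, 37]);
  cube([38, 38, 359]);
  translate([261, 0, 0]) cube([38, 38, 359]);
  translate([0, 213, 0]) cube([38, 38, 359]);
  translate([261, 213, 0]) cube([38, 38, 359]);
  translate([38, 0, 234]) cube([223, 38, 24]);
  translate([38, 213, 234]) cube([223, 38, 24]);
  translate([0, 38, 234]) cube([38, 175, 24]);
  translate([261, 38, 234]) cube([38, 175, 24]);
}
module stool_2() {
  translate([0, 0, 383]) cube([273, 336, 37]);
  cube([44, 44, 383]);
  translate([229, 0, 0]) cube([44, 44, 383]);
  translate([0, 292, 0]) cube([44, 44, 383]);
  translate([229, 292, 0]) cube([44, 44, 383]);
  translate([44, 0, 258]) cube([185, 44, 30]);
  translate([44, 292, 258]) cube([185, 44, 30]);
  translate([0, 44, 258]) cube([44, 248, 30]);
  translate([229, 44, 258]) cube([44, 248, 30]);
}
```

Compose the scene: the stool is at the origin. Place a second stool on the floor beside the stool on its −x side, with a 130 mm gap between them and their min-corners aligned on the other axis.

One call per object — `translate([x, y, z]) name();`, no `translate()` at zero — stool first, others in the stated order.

stool();
translate([-403, 0, 0]) stool_2();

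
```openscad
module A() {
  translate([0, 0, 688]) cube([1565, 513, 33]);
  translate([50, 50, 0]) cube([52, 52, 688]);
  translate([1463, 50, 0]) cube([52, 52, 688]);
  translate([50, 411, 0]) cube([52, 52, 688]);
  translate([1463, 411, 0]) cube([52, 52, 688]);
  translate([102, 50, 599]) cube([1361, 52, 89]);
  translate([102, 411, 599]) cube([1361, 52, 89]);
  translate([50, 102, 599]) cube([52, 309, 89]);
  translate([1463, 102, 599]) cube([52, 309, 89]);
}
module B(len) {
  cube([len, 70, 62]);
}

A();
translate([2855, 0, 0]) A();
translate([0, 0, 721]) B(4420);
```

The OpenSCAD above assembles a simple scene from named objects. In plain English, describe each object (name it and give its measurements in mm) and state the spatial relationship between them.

A is a table: top 1565 mm (x) × 513 mm (y), 33 mm thick, upper face at z = 721 mm, on four 52×52 mm square legs, each inset 50 mm from the nearest pair of top edges, running from z = 0 to the bottom of the top. Four apron rails, 52 mm thick and 89 mm tall, run between adjacent legs with their top edges flush with the underside of the top and their outer faces flush with the legs' outer faces.

B is a rectangular beam 4420 mm long (x), 70 mm deep (y), 62 mm thick (z).

The beam spans the tops of two tables placed 1290 mm apart, resting at z = 721 mm.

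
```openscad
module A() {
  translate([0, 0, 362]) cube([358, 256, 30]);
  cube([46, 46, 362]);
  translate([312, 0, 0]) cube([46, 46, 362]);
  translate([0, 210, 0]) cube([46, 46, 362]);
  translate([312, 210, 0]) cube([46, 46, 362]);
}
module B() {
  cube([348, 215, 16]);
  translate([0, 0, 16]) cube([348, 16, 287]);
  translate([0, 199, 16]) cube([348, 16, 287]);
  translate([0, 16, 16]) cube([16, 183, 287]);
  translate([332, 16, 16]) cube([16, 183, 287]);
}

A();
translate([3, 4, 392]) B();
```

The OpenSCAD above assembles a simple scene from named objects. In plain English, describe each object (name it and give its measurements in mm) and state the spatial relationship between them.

A is a four-legged stool. The seat is 358×256 mm, 30 mm thick, top at z = 392 mm. It stands on four square legs, each 46×46 mm in cross-section, from z = 0 to the seat underside, each flush with a corner of the seat.

B is an open storage box with external size 348×215×303 mm and wall thickness 16 mm (the base is also 16 mm thick). The base covers the whole footprint; the four walls stand on the base, with the y-facing walls full-width and the x-facing walls fitting between their inner faces.

The open box is on top of the stool.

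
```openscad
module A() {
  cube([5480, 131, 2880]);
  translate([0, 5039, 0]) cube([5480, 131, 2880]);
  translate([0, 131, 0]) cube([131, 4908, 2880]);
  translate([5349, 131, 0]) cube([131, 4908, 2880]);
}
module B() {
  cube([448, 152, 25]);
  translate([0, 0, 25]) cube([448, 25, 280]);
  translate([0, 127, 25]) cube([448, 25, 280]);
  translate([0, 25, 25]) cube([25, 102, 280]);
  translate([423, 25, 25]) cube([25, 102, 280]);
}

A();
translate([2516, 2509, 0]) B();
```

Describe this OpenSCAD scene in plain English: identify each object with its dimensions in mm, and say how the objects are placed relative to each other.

A is a box-shaped house frame (walls only): outside footprint 5480×5170 mm, wall height 2880 mm, wall thickness 131 mm. The two y-facing walls run the full x-width; the two x-facing walls fit between the inner faces of the y-facing walls.

B is an open storage box with external size 448×152×305 mm and wall thickness 25 mm (the base is also 25 mm thick). The base covers the whole footprint; the four walls stand on the base, with the y-facing walls full-width and the x-facing walls fitting between their inner faces.

The open box sits inside the house frame, centred.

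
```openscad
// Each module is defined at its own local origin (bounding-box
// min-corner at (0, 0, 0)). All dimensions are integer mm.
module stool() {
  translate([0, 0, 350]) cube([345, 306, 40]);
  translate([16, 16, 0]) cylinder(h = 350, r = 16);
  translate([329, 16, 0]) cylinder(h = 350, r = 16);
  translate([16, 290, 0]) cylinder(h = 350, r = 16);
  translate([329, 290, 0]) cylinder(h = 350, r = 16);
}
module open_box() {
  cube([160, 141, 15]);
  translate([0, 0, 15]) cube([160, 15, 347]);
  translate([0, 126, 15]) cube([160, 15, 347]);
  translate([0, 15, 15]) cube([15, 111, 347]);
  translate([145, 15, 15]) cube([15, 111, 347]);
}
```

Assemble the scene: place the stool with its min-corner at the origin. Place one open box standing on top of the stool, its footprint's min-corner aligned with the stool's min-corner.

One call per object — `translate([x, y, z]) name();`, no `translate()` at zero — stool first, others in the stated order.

stool();
translate([0, 0, 390]) open_box();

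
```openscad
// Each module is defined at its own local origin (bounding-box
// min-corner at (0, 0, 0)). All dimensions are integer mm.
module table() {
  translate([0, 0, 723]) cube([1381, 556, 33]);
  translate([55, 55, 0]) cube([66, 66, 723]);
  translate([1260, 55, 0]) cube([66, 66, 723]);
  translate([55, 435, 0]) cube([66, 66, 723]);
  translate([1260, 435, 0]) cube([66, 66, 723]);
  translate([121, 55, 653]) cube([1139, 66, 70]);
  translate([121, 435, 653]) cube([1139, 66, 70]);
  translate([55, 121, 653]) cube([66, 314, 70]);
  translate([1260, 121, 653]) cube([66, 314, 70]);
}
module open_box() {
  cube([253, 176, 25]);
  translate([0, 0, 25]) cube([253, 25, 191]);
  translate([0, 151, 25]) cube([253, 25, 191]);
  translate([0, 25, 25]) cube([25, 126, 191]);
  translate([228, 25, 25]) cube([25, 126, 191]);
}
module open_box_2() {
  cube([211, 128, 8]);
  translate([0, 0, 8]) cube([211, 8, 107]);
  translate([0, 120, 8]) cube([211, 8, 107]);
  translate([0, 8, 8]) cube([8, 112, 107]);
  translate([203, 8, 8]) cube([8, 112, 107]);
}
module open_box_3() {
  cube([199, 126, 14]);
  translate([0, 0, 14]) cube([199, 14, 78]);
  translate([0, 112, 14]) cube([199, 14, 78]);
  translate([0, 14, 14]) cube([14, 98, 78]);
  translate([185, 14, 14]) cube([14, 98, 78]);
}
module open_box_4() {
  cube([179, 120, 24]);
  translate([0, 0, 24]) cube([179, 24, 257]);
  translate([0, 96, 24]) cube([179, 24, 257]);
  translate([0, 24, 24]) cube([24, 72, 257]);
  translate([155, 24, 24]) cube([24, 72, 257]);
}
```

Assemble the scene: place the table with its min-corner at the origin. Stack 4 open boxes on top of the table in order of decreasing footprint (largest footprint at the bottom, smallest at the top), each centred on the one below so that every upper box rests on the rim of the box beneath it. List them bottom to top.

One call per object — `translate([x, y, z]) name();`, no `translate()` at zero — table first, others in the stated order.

table();
translate([564, 190, 756]) open_box();
translate([585, 214, 972]) open_box_2();
translate([591, 215, 1087]) open_box_3();
translate([601, 218, 1179]) open_box_4();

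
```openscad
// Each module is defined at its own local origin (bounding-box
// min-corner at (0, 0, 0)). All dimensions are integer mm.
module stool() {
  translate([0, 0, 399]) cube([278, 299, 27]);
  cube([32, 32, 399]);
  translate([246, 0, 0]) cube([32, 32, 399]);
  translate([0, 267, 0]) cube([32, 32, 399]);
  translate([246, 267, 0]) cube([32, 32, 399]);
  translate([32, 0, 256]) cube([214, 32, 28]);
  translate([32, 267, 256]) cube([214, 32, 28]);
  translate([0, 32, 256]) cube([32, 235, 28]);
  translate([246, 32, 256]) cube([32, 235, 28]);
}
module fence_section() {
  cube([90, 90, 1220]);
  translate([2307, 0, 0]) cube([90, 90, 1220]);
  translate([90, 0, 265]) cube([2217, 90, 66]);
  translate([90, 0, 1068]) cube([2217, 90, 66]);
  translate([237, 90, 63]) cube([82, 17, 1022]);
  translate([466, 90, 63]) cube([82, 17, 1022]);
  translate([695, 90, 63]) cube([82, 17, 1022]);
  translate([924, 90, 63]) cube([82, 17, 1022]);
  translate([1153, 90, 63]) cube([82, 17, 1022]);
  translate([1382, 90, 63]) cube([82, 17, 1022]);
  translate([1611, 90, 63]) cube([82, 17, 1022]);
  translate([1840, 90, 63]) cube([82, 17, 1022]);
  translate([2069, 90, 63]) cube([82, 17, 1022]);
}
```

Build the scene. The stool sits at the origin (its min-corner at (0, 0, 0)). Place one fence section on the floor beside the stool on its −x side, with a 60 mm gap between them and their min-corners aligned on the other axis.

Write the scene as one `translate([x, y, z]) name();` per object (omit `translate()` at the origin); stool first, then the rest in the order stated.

stool();
translate([-2457, 0, 0]) fence_section();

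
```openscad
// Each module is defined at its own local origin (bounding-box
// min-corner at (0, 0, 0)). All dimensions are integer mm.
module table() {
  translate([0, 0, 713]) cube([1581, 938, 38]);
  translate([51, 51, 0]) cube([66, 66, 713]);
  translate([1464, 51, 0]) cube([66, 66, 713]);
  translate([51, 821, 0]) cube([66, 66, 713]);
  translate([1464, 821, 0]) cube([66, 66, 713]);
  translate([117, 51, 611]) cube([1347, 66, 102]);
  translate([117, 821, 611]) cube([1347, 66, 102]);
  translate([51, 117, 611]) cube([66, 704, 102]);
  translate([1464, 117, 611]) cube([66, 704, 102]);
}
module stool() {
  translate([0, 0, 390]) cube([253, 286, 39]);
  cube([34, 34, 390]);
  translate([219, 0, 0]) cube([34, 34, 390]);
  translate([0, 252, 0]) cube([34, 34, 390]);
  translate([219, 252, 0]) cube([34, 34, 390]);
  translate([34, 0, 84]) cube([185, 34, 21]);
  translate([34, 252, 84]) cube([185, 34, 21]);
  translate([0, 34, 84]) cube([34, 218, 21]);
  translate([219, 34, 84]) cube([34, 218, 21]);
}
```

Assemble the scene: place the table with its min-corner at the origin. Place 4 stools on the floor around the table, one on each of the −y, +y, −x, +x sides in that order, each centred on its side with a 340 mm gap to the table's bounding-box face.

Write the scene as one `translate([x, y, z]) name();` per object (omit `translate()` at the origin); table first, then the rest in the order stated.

table();
translate([664, -626, 0]) stool();
translate([664, 1278, 0]) stool();
translate([-593, 326, 0]) stool();
translate([1921, 326, 0]) stool();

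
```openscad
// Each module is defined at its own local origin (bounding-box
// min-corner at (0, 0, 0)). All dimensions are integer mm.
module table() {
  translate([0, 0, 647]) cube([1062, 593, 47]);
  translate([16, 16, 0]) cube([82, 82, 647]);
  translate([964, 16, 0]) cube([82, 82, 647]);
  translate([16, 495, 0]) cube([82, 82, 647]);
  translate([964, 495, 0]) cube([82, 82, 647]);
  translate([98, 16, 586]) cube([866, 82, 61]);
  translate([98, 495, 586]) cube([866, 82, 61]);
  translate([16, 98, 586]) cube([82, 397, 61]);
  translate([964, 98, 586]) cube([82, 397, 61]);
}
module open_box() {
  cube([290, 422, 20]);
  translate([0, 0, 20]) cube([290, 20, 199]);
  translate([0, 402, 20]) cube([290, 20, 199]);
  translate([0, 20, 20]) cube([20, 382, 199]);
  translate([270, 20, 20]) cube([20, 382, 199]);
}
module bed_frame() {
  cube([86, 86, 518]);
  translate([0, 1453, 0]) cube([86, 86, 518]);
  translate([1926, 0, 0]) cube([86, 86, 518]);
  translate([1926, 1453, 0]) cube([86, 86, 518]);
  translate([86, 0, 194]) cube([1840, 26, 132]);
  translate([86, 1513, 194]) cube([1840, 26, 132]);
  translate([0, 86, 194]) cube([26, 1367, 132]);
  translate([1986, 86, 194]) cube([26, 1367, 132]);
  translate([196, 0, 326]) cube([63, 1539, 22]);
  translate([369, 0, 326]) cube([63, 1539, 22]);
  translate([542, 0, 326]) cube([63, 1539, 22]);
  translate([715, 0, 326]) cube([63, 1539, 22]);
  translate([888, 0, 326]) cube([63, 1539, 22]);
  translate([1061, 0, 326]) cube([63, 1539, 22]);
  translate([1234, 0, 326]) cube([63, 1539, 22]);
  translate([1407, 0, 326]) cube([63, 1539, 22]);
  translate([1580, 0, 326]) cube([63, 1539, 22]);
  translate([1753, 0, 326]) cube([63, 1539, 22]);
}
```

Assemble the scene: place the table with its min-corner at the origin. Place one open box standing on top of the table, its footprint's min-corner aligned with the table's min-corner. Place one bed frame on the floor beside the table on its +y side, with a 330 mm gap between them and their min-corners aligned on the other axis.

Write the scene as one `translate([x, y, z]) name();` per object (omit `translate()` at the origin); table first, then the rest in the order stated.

table();
translate([0, 0, 694]) open_box();
translate([0, 923, 0]) bed_frame();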